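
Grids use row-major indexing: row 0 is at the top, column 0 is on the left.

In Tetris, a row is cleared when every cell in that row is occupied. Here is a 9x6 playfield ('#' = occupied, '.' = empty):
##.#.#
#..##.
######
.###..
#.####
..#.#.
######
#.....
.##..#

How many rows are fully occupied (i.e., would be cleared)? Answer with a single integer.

Answer: 2

Derivation:
Check each row:
  row 0: 2 empty cells -> not full
  row 1: 3 empty cells -> not full
  row 2: 0 empty cells -> FULL (clear)
  row 3: 3 empty cells -> not full
  row 4: 1 empty cell -> not full
  row 5: 4 empty cells -> not full
  row 6: 0 empty cells -> FULL (clear)
  row 7: 5 empty cells -> not full
  row 8: 3 empty cells -> not full
Total rows cleared: 2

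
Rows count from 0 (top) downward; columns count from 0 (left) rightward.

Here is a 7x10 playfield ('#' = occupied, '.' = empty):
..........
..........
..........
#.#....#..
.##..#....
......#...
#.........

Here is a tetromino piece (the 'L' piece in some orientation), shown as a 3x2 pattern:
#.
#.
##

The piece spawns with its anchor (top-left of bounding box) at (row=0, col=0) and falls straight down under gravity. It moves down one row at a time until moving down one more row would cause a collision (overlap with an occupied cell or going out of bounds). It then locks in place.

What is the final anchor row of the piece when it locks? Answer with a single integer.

Answer: 0

Derivation:
Spawn at (row=0, col=0). Try each row:
  row 0: fits
  row 1: blocked -> lock at row 0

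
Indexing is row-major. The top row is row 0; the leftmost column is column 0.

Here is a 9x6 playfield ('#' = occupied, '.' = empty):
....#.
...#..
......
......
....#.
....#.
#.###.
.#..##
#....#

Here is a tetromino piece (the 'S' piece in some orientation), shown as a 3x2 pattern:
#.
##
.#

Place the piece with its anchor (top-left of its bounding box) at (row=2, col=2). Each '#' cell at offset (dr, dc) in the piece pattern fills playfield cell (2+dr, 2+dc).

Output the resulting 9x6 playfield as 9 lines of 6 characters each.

Answer: ....#.
...#..
..#...
..##..
...##.
....#.
#.###.
.#..##
#....#

Derivation:
Fill (2+0,2+0) = (2,2)
Fill (2+1,2+0) = (3,2)
Fill (2+1,2+1) = (3,3)
Fill (2+2,2+1) = (4,3)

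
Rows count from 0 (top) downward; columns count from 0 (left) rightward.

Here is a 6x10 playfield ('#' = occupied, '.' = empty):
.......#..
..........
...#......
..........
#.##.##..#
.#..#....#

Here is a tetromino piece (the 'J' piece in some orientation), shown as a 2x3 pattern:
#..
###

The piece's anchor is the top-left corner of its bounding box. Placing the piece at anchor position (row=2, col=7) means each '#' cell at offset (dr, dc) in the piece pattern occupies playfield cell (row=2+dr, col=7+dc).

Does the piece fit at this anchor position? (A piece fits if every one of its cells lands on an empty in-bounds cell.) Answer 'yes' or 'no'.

Check each piece cell at anchor (2, 7):
  offset (0,0) -> (2,7): empty -> OK
  offset (1,0) -> (3,7): empty -> OK
  offset (1,1) -> (3,8): empty -> OK
  offset (1,2) -> (3,9): empty -> OK
All cells valid: yes

Answer: yes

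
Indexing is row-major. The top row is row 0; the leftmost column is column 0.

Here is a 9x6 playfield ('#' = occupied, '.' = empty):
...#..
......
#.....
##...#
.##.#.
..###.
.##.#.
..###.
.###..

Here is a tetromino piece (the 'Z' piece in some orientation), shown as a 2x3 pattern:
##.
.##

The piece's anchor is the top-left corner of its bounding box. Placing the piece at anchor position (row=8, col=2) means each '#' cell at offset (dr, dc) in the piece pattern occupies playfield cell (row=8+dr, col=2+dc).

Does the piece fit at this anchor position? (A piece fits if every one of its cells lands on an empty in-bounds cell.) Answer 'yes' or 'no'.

Check each piece cell at anchor (8, 2):
  offset (0,0) -> (8,2): occupied ('#') -> FAIL
  offset (0,1) -> (8,3): occupied ('#') -> FAIL
  offset (1,1) -> (9,3): out of bounds -> FAIL
  offset (1,2) -> (9,4): out of bounds -> FAIL
All cells valid: no

Answer: no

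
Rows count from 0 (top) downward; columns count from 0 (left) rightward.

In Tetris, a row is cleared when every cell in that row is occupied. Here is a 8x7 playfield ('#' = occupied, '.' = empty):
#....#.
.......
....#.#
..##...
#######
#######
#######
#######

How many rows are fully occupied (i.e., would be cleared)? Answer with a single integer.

Check each row:
  row 0: 5 empty cells -> not full
  row 1: 7 empty cells -> not full
  row 2: 5 empty cells -> not full
  row 3: 5 empty cells -> not full
  row 4: 0 empty cells -> FULL (clear)
  row 5: 0 empty cells -> FULL (clear)
  row 6: 0 empty cells -> FULL (clear)
  row 7: 0 empty cells -> FULL (clear)
Total rows cleared: 4

Answer: 4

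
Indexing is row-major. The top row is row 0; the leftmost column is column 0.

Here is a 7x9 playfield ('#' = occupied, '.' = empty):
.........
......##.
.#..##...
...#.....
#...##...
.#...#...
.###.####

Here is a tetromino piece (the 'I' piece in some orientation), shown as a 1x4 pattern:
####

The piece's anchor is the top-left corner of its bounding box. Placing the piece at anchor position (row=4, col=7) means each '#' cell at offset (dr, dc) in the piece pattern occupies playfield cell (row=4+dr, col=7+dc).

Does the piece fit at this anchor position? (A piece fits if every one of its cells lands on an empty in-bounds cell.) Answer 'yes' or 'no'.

Answer: no

Derivation:
Check each piece cell at anchor (4, 7):
  offset (0,0) -> (4,7): empty -> OK
  offset (0,1) -> (4,8): empty -> OK
  offset (0,2) -> (4,9): out of bounds -> FAIL
  offset (0,3) -> (4,10): out of bounds -> FAIL
All cells valid: no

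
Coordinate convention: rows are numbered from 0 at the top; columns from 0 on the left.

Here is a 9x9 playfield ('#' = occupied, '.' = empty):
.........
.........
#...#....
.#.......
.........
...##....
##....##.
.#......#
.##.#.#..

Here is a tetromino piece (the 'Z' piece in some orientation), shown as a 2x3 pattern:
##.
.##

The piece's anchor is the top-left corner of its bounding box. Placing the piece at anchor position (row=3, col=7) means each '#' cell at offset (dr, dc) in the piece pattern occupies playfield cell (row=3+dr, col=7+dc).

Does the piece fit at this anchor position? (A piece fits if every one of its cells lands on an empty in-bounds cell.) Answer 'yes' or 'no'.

Check each piece cell at anchor (3, 7):
  offset (0,0) -> (3,7): empty -> OK
  offset (0,1) -> (3,8): empty -> OK
  offset (1,1) -> (4,8): empty -> OK
  offset (1,2) -> (4,9): out of bounds -> FAIL
All cells valid: no

Answer: no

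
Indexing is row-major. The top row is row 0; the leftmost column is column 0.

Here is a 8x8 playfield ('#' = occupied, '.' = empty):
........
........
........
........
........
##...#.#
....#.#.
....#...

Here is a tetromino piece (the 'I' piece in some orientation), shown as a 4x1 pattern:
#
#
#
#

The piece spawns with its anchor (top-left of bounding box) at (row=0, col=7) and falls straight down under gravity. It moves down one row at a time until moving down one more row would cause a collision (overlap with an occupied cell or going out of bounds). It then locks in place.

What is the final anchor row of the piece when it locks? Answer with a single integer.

Answer: 1

Derivation:
Spawn at (row=0, col=7). Try each row:
  row 0: fits
  row 1: fits
  row 2: blocked -> lock at row 1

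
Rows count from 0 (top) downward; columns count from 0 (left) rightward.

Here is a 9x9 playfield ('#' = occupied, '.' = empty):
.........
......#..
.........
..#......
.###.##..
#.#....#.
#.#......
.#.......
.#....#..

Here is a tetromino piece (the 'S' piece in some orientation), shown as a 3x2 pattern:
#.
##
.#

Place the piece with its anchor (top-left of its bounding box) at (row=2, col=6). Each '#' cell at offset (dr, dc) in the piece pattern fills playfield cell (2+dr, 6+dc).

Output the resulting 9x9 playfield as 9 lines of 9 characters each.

Answer: .........
......#..
......#..
..#...##.
.###.###.
#.#....#.
#.#......
.#.......
.#....#..

Derivation:
Fill (2+0,6+0) = (2,6)
Fill (2+1,6+0) = (3,6)
Fill (2+1,6+1) = (3,7)
Fill (2+2,6+1) = (4,7)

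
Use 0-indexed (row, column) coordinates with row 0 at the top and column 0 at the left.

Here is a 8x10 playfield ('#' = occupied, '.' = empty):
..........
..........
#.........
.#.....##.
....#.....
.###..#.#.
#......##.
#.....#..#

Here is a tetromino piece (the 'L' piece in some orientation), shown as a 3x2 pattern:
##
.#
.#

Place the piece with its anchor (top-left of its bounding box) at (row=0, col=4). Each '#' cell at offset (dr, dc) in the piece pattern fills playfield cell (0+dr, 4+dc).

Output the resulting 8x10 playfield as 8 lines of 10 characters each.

Answer: ....##....
.....#....
#....#....
.#.....##.
....#.....
.###..#.#.
#......##.
#.....#..#

Derivation:
Fill (0+0,4+0) = (0,4)
Fill (0+0,4+1) = (0,5)
Fill (0+1,4+1) = (1,5)
Fill (0+2,4+1) = (2,5)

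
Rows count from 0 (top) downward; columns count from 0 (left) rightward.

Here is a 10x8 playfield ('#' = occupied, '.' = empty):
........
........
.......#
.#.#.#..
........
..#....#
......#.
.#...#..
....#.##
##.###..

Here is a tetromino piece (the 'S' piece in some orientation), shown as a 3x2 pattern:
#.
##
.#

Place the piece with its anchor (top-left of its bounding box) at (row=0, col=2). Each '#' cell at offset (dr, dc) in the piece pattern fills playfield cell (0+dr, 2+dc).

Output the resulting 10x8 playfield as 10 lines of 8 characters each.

Fill (0+0,2+0) = (0,2)
Fill (0+1,2+0) = (1,2)
Fill (0+1,2+1) = (1,3)
Fill (0+2,2+1) = (2,3)

Answer: ..#.....
..##....
...#...#
.#.#.#..
........
..#....#
......#.
.#...#..
....#.##
##.###..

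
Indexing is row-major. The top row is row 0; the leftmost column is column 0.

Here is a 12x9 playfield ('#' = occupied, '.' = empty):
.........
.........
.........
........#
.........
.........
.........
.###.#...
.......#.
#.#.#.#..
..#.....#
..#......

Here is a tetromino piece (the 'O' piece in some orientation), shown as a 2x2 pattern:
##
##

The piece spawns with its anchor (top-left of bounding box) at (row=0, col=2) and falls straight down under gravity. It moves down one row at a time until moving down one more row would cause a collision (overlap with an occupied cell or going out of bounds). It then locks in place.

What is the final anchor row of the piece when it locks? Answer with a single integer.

Spawn at (row=0, col=2). Try each row:
  row 0: fits
  row 1: fits
  row 2: fits
  row 3: fits
  row 4: fits
  row 5: fits
  row 6: blocked -> lock at row 5

Answer: 5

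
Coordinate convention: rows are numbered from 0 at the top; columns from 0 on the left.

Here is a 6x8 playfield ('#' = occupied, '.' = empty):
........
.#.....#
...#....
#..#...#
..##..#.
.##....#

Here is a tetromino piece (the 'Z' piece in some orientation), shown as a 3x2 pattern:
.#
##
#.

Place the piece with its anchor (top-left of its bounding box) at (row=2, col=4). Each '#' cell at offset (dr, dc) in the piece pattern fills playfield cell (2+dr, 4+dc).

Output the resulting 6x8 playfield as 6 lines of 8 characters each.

Answer: ........
.#.....#
...#.#..
#..###.#
..###.#.
.##....#

Derivation:
Fill (2+0,4+1) = (2,5)
Fill (2+1,4+0) = (3,4)
Fill (2+1,4+1) = (3,5)
Fill (2+2,4+0) = (4,4)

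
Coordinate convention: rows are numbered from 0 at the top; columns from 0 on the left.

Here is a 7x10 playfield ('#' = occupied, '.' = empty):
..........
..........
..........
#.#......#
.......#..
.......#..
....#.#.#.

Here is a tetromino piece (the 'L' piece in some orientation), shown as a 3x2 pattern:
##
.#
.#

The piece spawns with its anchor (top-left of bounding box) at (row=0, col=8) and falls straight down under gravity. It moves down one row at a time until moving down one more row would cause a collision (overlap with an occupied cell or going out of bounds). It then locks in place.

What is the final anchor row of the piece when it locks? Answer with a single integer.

Answer: 0

Derivation:
Spawn at (row=0, col=8). Try each row:
  row 0: fits
  row 1: blocked -> lock at row 0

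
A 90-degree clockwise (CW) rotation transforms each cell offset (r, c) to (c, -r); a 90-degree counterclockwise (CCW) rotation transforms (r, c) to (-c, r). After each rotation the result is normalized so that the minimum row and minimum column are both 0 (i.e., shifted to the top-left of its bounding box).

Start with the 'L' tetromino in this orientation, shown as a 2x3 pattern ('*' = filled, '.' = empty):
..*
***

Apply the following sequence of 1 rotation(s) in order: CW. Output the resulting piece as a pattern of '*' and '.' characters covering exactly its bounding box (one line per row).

Start:
..*
***
After rotation 1 (CW):
*.
*.
**

Answer: *.
*.
**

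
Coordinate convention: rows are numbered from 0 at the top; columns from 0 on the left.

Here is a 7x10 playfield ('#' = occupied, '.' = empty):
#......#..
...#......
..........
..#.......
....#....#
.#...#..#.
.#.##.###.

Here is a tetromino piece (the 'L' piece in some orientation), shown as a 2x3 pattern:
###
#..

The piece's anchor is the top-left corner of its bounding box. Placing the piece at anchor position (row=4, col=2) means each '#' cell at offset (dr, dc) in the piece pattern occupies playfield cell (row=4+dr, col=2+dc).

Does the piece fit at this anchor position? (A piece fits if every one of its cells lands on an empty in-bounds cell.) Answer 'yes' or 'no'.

Check each piece cell at anchor (4, 2):
  offset (0,0) -> (4,2): empty -> OK
  offset (0,1) -> (4,3): empty -> OK
  offset (0,2) -> (4,4): occupied ('#') -> FAIL
  offset (1,0) -> (5,2): empty -> OK
All cells valid: no

Answer: no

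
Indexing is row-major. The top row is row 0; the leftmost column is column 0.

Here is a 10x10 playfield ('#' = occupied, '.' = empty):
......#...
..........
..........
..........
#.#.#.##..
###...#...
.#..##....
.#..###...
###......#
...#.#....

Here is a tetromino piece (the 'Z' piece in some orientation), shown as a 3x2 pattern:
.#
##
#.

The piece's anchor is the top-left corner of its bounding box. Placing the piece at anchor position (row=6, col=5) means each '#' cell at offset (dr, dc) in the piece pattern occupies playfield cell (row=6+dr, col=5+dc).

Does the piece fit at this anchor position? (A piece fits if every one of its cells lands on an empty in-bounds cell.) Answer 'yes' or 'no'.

Check each piece cell at anchor (6, 5):
  offset (0,1) -> (6,6): empty -> OK
  offset (1,0) -> (7,5): occupied ('#') -> FAIL
  offset (1,1) -> (7,6): occupied ('#') -> FAIL
  offset (2,0) -> (8,5): empty -> OK
All cells valid: no

Answer: no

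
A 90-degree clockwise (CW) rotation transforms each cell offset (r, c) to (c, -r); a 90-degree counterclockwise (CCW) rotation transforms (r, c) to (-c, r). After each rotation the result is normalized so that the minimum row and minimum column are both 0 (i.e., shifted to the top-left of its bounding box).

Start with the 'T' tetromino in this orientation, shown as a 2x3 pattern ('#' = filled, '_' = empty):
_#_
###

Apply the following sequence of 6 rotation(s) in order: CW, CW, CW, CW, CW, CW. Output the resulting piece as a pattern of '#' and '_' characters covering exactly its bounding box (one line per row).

Answer: ###
_#_

Derivation:
Start:
_#_
###
After rotation 1 (CW):
#_
##
#_
After rotation 2 (CW):
###
_#_
After rotation 3 (CW):
_#
##
_#
After rotation 4 (CW):
_#_
###
After rotation 5 (CW):
#_
##
#_
After rotation 6 (CW):
###
_#_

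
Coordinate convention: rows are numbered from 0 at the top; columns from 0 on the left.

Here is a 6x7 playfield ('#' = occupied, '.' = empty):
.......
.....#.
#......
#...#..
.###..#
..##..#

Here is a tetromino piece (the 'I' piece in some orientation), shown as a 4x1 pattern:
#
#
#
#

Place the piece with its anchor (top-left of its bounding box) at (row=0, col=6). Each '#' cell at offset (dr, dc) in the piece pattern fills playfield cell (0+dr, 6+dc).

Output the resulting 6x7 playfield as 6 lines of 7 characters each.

Fill (0+0,6+0) = (0,6)
Fill (0+1,6+0) = (1,6)
Fill (0+2,6+0) = (2,6)
Fill (0+3,6+0) = (3,6)

Answer: ......#
.....##
#.....#
#...#.#
.###..#
..##..#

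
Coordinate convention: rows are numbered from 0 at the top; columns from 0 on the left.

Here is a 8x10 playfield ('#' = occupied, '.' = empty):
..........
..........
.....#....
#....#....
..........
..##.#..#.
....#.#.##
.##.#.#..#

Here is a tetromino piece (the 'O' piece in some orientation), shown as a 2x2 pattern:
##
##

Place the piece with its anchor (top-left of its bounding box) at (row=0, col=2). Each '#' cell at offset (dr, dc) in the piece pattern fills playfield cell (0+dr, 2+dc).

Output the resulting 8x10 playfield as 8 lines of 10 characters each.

Fill (0+0,2+0) = (0,2)
Fill (0+0,2+1) = (0,3)
Fill (0+1,2+0) = (1,2)
Fill (0+1,2+1) = (1,3)

Answer: ..##......
..##......
.....#....
#....#....
..........
..##.#..#.
....#.#.##
.##.#.#..#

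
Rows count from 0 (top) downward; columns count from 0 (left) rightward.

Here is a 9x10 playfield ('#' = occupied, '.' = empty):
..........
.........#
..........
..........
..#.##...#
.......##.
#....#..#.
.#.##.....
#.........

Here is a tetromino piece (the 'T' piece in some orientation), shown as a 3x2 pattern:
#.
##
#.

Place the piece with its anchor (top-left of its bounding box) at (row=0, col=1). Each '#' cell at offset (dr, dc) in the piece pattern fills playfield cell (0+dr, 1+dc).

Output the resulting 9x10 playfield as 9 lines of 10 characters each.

Answer: .#........
.##......#
.#........
..........
..#.##...#
.......##.
#....#..#.
.#.##.....
#.........

Derivation:
Fill (0+0,1+0) = (0,1)
Fill (0+1,1+0) = (1,1)
Fill (0+1,1+1) = (1,2)
Fill (0+2,1+0) = (2,1)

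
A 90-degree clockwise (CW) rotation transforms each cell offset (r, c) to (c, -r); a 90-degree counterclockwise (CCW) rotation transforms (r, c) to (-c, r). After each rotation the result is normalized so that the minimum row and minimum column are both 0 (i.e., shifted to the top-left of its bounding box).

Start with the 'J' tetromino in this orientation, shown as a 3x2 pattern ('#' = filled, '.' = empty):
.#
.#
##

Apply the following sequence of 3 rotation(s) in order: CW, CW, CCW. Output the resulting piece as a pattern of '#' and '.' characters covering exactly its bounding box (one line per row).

Start:
.#
.#
##
After rotation 1 (CW):
#..
###
After rotation 2 (CW):
##
#.
#.
After rotation 3 (CCW):
#..
###

Answer: #..
###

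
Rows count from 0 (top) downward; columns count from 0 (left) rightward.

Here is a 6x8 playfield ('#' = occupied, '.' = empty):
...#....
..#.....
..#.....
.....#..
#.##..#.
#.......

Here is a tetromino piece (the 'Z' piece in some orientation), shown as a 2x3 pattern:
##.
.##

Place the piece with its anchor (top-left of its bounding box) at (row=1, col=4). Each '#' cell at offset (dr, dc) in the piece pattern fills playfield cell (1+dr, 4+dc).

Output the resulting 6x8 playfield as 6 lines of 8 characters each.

Fill (1+0,4+0) = (1,4)
Fill (1+0,4+1) = (1,5)
Fill (1+1,4+1) = (2,5)
Fill (1+1,4+2) = (2,6)

Answer: ...#....
..#.##..
..#..##.
.....#..
#.##..#.
#.......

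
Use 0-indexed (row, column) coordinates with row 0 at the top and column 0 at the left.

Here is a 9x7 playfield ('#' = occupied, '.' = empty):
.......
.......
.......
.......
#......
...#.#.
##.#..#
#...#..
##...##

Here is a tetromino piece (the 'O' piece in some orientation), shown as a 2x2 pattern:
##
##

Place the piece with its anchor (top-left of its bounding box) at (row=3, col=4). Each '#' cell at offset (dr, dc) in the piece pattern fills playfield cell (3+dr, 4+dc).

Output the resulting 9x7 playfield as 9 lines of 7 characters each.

Fill (3+0,4+0) = (3,4)
Fill (3+0,4+1) = (3,5)
Fill (3+1,4+0) = (4,4)
Fill (3+1,4+1) = (4,5)

Answer: .......
.......
.......
....##.
#...##.
...#.#.
##.#..#
#...#..
##...##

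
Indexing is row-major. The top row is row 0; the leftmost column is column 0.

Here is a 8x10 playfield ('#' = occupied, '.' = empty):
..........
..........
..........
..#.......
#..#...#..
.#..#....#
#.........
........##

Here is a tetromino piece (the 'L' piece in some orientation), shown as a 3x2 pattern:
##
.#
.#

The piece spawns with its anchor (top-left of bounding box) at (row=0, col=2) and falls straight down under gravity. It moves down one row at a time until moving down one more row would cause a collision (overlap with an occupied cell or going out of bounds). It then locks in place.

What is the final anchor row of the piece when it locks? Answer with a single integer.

Spawn at (row=0, col=2). Try each row:
  row 0: fits
  row 1: fits
  row 2: blocked -> lock at row 1

Answer: 1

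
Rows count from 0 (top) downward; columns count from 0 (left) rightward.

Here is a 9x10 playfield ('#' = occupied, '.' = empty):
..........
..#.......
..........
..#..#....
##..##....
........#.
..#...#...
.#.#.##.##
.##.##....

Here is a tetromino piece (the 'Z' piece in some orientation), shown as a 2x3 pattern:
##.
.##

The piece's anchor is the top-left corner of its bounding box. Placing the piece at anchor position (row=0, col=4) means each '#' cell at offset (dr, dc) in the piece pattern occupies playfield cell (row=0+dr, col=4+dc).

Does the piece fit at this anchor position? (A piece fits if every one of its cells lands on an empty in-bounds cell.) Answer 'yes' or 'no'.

Answer: yes

Derivation:
Check each piece cell at anchor (0, 4):
  offset (0,0) -> (0,4): empty -> OK
  offset (0,1) -> (0,5): empty -> OK
  offset (1,1) -> (1,5): empty -> OK
  offset (1,2) -> (1,6): empty -> OK
All cells valid: yes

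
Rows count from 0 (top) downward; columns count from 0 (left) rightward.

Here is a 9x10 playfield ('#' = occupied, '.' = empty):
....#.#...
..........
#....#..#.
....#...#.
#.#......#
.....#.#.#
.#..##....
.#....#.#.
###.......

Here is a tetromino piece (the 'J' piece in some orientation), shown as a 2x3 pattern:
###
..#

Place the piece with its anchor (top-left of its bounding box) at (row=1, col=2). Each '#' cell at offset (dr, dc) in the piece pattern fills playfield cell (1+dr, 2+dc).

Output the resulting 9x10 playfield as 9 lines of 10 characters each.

Fill (1+0,2+0) = (1,2)
Fill (1+0,2+1) = (1,3)
Fill (1+0,2+2) = (1,4)
Fill (1+1,2+2) = (2,4)

Answer: ....#.#...
..###.....
#...##..#.
....#...#.
#.#......#
.....#.#.#
.#..##....
.#....#.#.
###.......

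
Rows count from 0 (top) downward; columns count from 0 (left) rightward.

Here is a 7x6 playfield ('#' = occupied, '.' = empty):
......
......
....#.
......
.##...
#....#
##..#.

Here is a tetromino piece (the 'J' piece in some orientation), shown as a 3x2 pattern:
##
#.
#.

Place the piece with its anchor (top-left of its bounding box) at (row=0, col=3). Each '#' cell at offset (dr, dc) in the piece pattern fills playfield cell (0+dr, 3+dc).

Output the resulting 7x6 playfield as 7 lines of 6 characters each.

Answer: ...##.
...#..
...##.
......
.##...
#....#
##..#.

Derivation:
Fill (0+0,3+0) = (0,3)
Fill (0+0,3+1) = (0,4)
Fill (0+1,3+0) = (1,3)
Fill (0+2,3+0) = (2,3)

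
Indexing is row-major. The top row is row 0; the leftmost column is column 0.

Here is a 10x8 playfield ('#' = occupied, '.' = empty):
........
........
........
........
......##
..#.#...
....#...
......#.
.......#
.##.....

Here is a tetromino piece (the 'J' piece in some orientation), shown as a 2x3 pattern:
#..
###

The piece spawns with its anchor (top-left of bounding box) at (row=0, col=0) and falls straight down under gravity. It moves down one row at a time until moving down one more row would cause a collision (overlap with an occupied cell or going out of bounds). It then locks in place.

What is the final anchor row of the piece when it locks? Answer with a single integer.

Spawn at (row=0, col=0). Try each row:
  row 0: fits
  row 1: fits
  row 2: fits
  row 3: fits
  row 4: blocked -> lock at row 3

Answer: 3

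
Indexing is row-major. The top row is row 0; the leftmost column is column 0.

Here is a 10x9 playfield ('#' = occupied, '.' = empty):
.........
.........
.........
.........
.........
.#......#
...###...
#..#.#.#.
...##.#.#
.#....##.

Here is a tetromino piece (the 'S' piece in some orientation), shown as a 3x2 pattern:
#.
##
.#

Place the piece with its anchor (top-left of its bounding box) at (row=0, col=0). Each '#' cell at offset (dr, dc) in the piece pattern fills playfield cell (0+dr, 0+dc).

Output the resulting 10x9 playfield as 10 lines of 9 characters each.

Fill (0+0,0+0) = (0,0)
Fill (0+1,0+0) = (1,0)
Fill (0+1,0+1) = (1,1)
Fill (0+2,0+1) = (2,1)

Answer: #........
##.......
.#.......
.........
.........
.#......#
...###...
#..#.#.#.
...##.#.#
.#....##.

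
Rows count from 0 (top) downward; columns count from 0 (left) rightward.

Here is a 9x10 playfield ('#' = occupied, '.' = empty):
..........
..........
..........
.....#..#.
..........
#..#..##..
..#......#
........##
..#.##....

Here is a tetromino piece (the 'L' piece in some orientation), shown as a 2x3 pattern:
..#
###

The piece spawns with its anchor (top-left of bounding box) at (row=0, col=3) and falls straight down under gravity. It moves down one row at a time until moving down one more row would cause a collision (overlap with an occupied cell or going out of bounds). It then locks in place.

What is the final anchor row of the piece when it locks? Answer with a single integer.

Spawn at (row=0, col=3). Try each row:
  row 0: fits
  row 1: fits
  row 2: blocked -> lock at row 1

Answer: 1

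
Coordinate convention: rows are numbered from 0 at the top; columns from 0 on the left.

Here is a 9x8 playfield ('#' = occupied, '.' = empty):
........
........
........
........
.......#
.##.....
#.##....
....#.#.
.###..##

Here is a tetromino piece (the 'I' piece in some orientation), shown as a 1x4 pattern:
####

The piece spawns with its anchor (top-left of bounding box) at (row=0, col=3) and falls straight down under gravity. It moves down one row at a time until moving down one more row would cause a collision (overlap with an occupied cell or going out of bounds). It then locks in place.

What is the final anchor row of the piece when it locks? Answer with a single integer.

Spawn at (row=0, col=3). Try each row:
  row 0: fits
  row 1: fits
  row 2: fits
  row 3: fits
  row 4: fits
  row 5: fits
  row 6: blocked -> lock at row 5

Answer: 5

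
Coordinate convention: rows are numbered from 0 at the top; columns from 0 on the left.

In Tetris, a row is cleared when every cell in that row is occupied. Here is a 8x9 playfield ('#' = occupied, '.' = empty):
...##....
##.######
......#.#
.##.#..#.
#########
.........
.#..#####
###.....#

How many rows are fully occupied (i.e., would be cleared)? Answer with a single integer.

Answer: 1

Derivation:
Check each row:
  row 0: 7 empty cells -> not full
  row 1: 1 empty cell -> not full
  row 2: 7 empty cells -> not full
  row 3: 5 empty cells -> not full
  row 4: 0 empty cells -> FULL (clear)
  row 5: 9 empty cells -> not full
  row 6: 3 empty cells -> not full
  row 7: 5 empty cells -> not full
Total rows cleared: 1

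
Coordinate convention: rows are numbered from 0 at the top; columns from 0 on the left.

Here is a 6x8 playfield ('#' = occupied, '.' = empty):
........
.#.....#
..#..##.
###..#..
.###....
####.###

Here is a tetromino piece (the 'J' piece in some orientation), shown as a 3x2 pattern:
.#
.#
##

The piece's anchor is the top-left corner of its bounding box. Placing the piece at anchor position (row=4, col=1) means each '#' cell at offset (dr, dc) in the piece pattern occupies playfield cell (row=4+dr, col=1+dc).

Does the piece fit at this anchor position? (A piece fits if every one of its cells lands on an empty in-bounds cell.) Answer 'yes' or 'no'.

Check each piece cell at anchor (4, 1):
  offset (0,1) -> (4,2): occupied ('#') -> FAIL
  offset (1,1) -> (5,2): occupied ('#') -> FAIL
  offset (2,0) -> (6,1): out of bounds -> FAIL
  offset (2,1) -> (6,2): out of bounds -> FAIL
All cells valid: no

Answer: no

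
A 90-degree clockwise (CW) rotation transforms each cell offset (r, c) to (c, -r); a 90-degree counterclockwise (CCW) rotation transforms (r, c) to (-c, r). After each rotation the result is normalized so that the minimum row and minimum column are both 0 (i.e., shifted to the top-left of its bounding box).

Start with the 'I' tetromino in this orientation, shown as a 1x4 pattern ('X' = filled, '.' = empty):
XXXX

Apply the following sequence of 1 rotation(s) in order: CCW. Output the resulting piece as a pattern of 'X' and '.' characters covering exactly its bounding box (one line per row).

Answer: X
X
X
X

Derivation:
Start:
XXXX
After rotation 1 (CCW):
X
X
X
X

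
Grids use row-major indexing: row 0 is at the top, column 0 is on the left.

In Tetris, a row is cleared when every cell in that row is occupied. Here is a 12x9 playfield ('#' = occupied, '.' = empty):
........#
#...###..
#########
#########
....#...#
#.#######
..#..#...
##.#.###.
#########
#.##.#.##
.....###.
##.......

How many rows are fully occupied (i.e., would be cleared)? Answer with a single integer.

Check each row:
  row 0: 8 empty cells -> not full
  row 1: 5 empty cells -> not full
  row 2: 0 empty cells -> FULL (clear)
  row 3: 0 empty cells -> FULL (clear)
  row 4: 7 empty cells -> not full
  row 5: 1 empty cell -> not full
  row 6: 7 empty cells -> not full
  row 7: 3 empty cells -> not full
  row 8: 0 empty cells -> FULL (clear)
  row 9: 3 empty cells -> not full
  row 10: 6 empty cells -> not full
  row 11: 7 empty cells -> not full
Total rows cleared: 3

Answer: 3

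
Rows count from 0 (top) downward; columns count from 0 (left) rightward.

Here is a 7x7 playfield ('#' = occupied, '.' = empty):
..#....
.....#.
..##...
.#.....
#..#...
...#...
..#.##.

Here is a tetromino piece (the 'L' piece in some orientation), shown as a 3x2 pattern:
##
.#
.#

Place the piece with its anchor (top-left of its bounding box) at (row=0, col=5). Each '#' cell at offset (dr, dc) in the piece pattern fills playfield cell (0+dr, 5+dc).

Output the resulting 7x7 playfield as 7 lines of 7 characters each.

Answer: ..#..##
.....##
..##..#
.#.....
#..#...
...#...
..#.##.

Derivation:
Fill (0+0,5+0) = (0,5)
Fill (0+0,5+1) = (0,6)
Fill (0+1,5+1) = (1,6)
Fill (0+2,5+1) = (2,6)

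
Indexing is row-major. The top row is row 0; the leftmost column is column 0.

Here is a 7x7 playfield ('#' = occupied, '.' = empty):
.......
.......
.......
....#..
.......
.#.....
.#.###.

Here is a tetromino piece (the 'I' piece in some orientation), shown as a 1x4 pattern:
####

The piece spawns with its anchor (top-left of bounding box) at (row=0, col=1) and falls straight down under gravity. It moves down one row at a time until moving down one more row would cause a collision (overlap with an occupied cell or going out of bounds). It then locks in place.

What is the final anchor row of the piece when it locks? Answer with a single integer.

Answer: 2

Derivation:
Spawn at (row=0, col=1). Try each row:
  row 0: fits
  row 1: fits
  row 2: fits
  row 3: blocked -> lock at row 2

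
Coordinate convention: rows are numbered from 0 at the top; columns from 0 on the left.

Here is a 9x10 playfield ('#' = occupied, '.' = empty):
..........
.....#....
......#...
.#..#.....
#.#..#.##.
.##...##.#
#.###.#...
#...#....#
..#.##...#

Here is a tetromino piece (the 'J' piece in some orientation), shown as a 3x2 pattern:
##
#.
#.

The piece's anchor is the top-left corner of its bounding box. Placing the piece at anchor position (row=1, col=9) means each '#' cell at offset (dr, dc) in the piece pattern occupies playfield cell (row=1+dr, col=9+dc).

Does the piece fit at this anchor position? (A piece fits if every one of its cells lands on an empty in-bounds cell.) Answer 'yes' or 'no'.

Answer: no

Derivation:
Check each piece cell at anchor (1, 9):
  offset (0,0) -> (1,9): empty -> OK
  offset (0,1) -> (1,10): out of bounds -> FAIL
  offset (1,0) -> (2,9): empty -> OK
  offset (2,0) -> (3,9): empty -> OK
All cells valid: no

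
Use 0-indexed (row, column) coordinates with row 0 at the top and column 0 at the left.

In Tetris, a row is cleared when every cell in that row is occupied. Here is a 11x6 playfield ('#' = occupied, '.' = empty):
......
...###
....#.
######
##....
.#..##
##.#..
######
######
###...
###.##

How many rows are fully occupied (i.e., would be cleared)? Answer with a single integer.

Check each row:
  row 0: 6 empty cells -> not full
  row 1: 3 empty cells -> not full
  row 2: 5 empty cells -> not full
  row 3: 0 empty cells -> FULL (clear)
  row 4: 4 empty cells -> not full
  row 5: 3 empty cells -> not full
  row 6: 3 empty cells -> not full
  row 7: 0 empty cells -> FULL (clear)
  row 8: 0 empty cells -> FULL (clear)
  row 9: 3 empty cells -> not full
  row 10: 1 empty cell -> not full
Total rows cleared: 3

Answer: 3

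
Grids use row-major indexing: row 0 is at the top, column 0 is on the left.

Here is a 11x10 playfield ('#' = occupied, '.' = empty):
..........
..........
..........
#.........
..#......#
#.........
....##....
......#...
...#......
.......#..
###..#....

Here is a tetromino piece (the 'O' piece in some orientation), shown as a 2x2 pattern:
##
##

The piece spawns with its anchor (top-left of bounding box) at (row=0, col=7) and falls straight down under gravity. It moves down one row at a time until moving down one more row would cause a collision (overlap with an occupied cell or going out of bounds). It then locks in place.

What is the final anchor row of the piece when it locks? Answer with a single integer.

Answer: 7

Derivation:
Spawn at (row=0, col=7). Try each row:
  row 0: fits
  row 1: fits
  row 2: fits
  row 3: fits
  row 4: fits
  row 5: fits
  row 6: fits
  row 7: fits
  row 8: blocked -> lock at row 7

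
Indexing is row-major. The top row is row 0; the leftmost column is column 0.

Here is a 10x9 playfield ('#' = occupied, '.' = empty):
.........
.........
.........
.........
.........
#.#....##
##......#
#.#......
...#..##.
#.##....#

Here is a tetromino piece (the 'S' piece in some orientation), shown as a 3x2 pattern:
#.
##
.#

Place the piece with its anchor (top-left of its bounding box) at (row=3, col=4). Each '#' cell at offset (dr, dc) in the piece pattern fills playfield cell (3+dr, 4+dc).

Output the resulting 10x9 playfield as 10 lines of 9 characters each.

Answer: .........
.........
.........
....#....
....##...
#.#..#.##
##......#
#.#......
...#..##.
#.##....#

Derivation:
Fill (3+0,4+0) = (3,4)
Fill (3+1,4+0) = (4,4)
Fill (3+1,4+1) = (4,5)
Fill (3+2,4+1) = (5,5)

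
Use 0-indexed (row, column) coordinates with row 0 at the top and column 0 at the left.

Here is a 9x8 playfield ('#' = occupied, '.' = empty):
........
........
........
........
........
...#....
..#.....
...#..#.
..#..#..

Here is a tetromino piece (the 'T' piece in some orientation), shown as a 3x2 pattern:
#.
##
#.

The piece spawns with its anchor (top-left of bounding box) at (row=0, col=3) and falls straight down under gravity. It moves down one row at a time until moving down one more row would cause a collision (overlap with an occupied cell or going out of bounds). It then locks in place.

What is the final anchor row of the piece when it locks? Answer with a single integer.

Answer: 2

Derivation:
Spawn at (row=0, col=3). Try each row:
  row 0: fits
  row 1: fits
  row 2: fits
  row 3: blocked -> lock at row 2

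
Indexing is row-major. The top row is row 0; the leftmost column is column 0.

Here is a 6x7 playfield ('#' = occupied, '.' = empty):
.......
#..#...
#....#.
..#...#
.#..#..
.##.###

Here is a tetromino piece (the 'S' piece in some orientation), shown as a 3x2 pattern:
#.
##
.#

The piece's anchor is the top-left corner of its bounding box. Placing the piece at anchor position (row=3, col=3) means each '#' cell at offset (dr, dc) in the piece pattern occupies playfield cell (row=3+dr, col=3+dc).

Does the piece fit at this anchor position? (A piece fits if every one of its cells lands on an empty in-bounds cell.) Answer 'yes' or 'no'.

Check each piece cell at anchor (3, 3):
  offset (0,0) -> (3,3): empty -> OK
  offset (1,0) -> (4,3): empty -> OK
  offset (1,1) -> (4,4): occupied ('#') -> FAIL
  offset (2,1) -> (5,4): occupied ('#') -> FAIL
All cells valid: no

Answer: no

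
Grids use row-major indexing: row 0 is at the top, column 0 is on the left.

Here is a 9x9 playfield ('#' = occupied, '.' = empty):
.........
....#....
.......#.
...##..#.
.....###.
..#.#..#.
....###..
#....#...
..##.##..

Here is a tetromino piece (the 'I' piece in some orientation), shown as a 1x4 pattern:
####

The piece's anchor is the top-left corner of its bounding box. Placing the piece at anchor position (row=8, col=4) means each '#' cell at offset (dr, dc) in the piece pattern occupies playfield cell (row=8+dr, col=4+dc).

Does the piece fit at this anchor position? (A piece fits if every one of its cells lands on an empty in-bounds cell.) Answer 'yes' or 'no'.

Answer: no

Derivation:
Check each piece cell at anchor (8, 4):
  offset (0,0) -> (8,4): empty -> OK
  offset (0,1) -> (8,5): occupied ('#') -> FAIL
  offset (0,2) -> (8,6): occupied ('#') -> FAIL
  offset (0,3) -> (8,7): empty -> OK
All cells valid: no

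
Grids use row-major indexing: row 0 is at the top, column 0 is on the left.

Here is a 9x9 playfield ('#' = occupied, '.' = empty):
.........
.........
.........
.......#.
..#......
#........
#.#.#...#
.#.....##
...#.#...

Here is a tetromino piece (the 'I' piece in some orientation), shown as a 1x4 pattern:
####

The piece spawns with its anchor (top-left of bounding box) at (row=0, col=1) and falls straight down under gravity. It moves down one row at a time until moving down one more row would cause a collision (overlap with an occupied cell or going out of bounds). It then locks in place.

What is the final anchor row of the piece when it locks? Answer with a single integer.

Spawn at (row=0, col=1). Try each row:
  row 0: fits
  row 1: fits
  row 2: fits
  row 3: fits
  row 4: blocked -> lock at row 3

Answer: 3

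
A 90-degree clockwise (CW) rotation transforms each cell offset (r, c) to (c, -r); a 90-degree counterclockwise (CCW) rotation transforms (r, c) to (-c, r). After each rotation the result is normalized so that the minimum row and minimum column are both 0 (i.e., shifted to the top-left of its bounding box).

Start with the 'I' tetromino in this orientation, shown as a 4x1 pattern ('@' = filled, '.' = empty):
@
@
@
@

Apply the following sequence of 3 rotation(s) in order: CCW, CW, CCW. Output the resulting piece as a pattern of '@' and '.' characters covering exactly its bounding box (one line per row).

Answer: @@@@

Derivation:
Start:
@
@
@
@
After rotation 1 (CCW):
@@@@
After rotation 2 (CW):
@
@
@
@
After rotation 3 (CCW):
@@@@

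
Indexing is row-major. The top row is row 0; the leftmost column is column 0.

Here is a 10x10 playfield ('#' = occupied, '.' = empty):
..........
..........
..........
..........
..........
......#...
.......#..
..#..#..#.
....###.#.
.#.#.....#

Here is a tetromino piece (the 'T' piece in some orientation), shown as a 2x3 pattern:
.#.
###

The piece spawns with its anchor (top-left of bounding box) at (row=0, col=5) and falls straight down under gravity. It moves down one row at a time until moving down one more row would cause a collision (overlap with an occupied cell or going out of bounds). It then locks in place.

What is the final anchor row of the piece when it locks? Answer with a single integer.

Answer: 3

Derivation:
Spawn at (row=0, col=5). Try each row:
  row 0: fits
  row 1: fits
  row 2: fits
  row 3: fits
  row 4: blocked -> lock at row 3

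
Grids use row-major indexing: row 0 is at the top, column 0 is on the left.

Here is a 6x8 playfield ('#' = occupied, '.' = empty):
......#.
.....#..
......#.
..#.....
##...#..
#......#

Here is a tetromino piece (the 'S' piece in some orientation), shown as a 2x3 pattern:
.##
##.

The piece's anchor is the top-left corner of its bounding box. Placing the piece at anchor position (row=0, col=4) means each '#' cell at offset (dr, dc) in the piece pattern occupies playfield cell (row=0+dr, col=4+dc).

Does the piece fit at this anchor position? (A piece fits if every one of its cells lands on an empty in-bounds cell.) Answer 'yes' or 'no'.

Answer: no

Derivation:
Check each piece cell at anchor (0, 4):
  offset (0,1) -> (0,5): empty -> OK
  offset (0,2) -> (0,6): occupied ('#') -> FAIL
  offset (1,0) -> (1,4): empty -> OK
  offset (1,1) -> (1,5): occupied ('#') -> FAIL
All cells valid: no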